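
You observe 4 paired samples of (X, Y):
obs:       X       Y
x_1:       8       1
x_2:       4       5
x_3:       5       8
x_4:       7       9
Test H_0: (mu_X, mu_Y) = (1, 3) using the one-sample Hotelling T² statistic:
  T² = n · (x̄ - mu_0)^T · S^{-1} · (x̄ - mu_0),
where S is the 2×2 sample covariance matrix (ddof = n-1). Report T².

Step 1 — sample mean vector:
  mean(X) = (8 + 4 + 5 + 7) / 4 = 24/4 = 6
  mean(Y) = (1 + 5 + 8 + 9) / 4 = 23/4 = 5.75
  x̄ = (6, 5.75),  deviation x̄ - mu_0 = (6, 5.75) - (1, 3) = (5, 2.75).

Step 2 — sample covariance matrix, S[i,j] = (1/(n-1)) · Σ_k (x_{k,i} - mean_i) · (x_{k,j} - mean_j), divisor n-1 = 3:
  S[X,X] = ((2)·(2) + (-2)·(-2) + (-1)·(-1) + (1)·(1)) / 3 = 10/3 = 3.3333
  S[X,Y] = ((2)·(-4.75) + (-2)·(-0.75) + (-1)·(2.25) + (1)·(3.25)) / 3 = -7/3 = -2.3333
  S[Y,Y] = ((-4.75)·(-4.75) + (-0.75)·(-0.75) + (2.25)·(2.25) + (3.25)·(3.25)) / 3 = 38.75/3 = 12.9167
  S = [[3.3333, -2.3333],
 [-2.3333, 12.9167]].

Step 3 — invert S. det(S) = 3.3333·12.9167 - (-2.3333)² = 37.6111.
  S^{-1} = (1/det) · [[d, -b], [-b, a]] = [[0.3434, 0.062],
 [0.062, 0.0886]].

Step 4 — quadratic form (x̄ - mu_0)^T · S^{-1} · (x̄ - mu_0):
  S^{-1} · (x̄ - mu_0) = (1.8877, 0.5539),
  (x̄ - mu_0)^T · [...] = (5)·(1.8877) + (2.75)·(0.5539) = 10.962.

Step 5 — scale by n: T² = 4 · 10.962 = 43.8479.

T² ≈ 43.8479


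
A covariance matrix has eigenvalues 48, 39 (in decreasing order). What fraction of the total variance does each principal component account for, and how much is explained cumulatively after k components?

Step 1 — total variance = trace(Sigma) = Σ λ_i = 48 + 39 = 87.

Step 2 — fraction explained by component i = λ_i / Σ λ:
  PC1: 48/87 = 0.5517
  PC2: 39/87 = 0.4483

Step 3 — cumulative fraction after k components = (λ_1 + ... + λ_k) / Σ λ:
  k = 1: 48/87 = 0.5517
  k = 2: (48 + 39)/87 = 87/87 = 1

Summary (fraction, with percent):

explained: PC1 0.5517 (55.17%), PC2 0.4483 (44.83%);  cumulative: 0.5517, 1


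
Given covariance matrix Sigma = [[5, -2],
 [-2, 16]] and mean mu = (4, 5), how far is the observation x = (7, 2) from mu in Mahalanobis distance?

Step 1 — centre the observation: (x - mu) = (3, -3).

Step 2 — invert Sigma. det(Sigma) = 5·16 - (-2)² = 76.
  Sigma^{-1} = (1/det) · [[d, -b], [-b, a]] = [[0.2105, 0.0263],
 [0.0263, 0.0658]].

Step 3 — form the quadratic (x - mu)^T · Sigma^{-1} · (x - mu):
  Sigma^{-1} · (x - mu) = (0.5526, -0.1184).
  (x - mu)^T · [Sigma^{-1} · (x - mu)] = (3)·(0.5526) + (-3)·(-0.1184) = 2.0132.

Step 4 — take square root: d = √(2.0132) ≈ 1.4189.

d(x, mu) = √(2.0132) ≈ 1.4189


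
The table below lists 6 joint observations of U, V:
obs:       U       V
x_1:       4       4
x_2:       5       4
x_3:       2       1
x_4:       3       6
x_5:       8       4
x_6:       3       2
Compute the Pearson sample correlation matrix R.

Step 1 — column means:
  mean(U) = (4 + 5 + 2 + 3 + 8 + 3) / 6 = 25/6 = 4.1667
  mean(V) = (4 + 4 + 1 + 6 + 4 + 2) / 6 = 21/6 = 3.5

Step 2 — sample variances and covariances s[i,j] = (1/(n-1)) · Σ_k (x_{k,i} - mean_i) · (x_{k,j} - mean_j), with n-1 = 5:
  s[U,U] = ((-0.1667)·(-0.1667) + (0.8333)·(0.8333) + (-2.1667)·(-2.1667) + (-1.1667)·(-1.1667) + (3.8333)·(3.8333) + (-1.1667)·(-1.1667)) / 5 = 22.8333/5 = 4.5667
  s[U,V] = ((-0.1667)·(0.5) + (0.8333)·(0.5) + (-2.1667)·(-2.5) + (-1.1667)·(2.5) + (3.8333)·(0.5) + (-1.1667)·(-1.5)) / 5 = 6.5/5 = 1.3
  s[V,V] = ((0.5)·(0.5) + (0.5)·(0.5) + (-2.5)·(-2.5) + (2.5)·(2.5) + (0.5)·(0.5) + (-1.5)·(-1.5)) / 5 = 15.5/5 = 3.1
  Sample standard deviations s_i = √(s[i,i]):
  s(U) = √(4.5667) = 2.137
  s(V) = √(3.1) = 1.7607

Step 3 — r_{ij} = s_{ij} / (s_i · s_j):
  r[U,U] = 1 (diagonal).
  r[U,V] = 1.3 / (2.137 · 1.7607) = 1.3 / 3.7625 = 0.3455
  r[V,V] = 1 (diagonal).

R is symmetric with unit diagonal. Assembling:

R = [[1, 0.3455],
 [0.3455, 1]]


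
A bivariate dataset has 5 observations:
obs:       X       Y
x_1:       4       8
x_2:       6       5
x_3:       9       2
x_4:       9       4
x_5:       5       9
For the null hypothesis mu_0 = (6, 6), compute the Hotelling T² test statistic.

Step 1 — sample mean vector:
  mean(X) = (4 + 6 + 9 + 9 + 5) / 5 = 33/5 = 6.6
  mean(Y) = (8 + 5 + 2 + 4 + 9) / 5 = 28/5 = 5.6
  x̄ = (6.6, 5.6),  deviation x̄ - mu_0 = (6.6, 5.6) - (6, 6) = (0.6, -0.4).

Step 2 — sample covariance matrix, S[i,j] = (1/(n-1)) · Σ_k (x_{k,i} - mean_i) · (x_{k,j} - mean_j), divisor n-1 = 4:
  S[X,X] = ((-2.6)·(-2.6) + (-0.6)·(-0.6) + (2.4)·(2.4) + (2.4)·(2.4) + (-1.6)·(-1.6)) / 4 = 21.2/4 = 5.3
  S[X,Y] = ((-2.6)·(2.4) + (-0.6)·(-0.6) + (2.4)·(-3.6) + (2.4)·(-1.6) + (-1.6)·(3.4)) / 4 = -23.8/4 = -5.95
  S[Y,Y] = ((2.4)·(2.4) + (-0.6)·(-0.6) + (-3.6)·(-3.6) + (-1.6)·(-1.6) + (3.4)·(3.4)) / 4 = 33.2/4 = 8.3
  S = [[5.3, -5.95],
 [-5.95, 8.3]].

Step 3 — invert S. det(S) = 5.3·8.3 - (-5.95)² = 8.5875.
  S^{-1} = (1/det) · [[d, -b], [-b, a]] = [[0.9665, 0.6929],
 [0.6929, 0.6172]].

Step 4 — quadratic form (x̄ - mu_0)^T · S^{-1} · (x̄ - mu_0):
  S^{-1} · (x̄ - mu_0) = (0.3028, 0.1689),
  (x̄ - mu_0)^T · [...] = (0.6)·(0.3028) + (-0.4)·(0.1689) = 0.1141.

Step 5 — scale by n: T² = 5 · 0.1141 = 0.5706.

T² ≈ 0.5706


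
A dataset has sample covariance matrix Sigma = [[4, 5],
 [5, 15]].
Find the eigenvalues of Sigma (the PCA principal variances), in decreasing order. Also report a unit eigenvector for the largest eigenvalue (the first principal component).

Step 1 — characteristic polynomial of 2×2 Sigma:
  det(Sigma - λI) = λ² - trace · λ + det = 0.
  trace = 4 + 15 = 19, det = 4·15 - (5)² = 35.
Step 2 — discriminant:
  Δ = trace² - 4·det = 361 - 140 = 221.
Step 3 — eigenvalues:
  λ = (trace ± √Δ)/2 = (19 ± 14.8661)/2,
  λ_1 = 16.933,  λ_2 = 2.067.

Step 4 — unit eigenvector for λ_1: solve (Sigma - λ_1 I)v = 0. First row:
  (4 - 16.933)·v_x + (5)·v_y = 0, i.e. (-12.933)·v_x + (5)·v_y = 0,
  so v ∝ (b, λ_1 - a) = (5, 12.933) = u.
  ||u|| = √((5)² + (12.933)²) = √(192.2634) ≈ 13.8659,
  v_1 = u/||u|| ≈ (0.3606, 0.9327) (||v_1|| = 1).

λ_1 = 16.933,  λ_2 = 2.067;  v_1 ≈ (0.3606, 0.9327)


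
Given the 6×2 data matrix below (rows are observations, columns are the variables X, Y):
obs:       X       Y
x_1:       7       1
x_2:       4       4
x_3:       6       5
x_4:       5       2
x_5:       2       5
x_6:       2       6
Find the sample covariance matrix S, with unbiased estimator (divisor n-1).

Step 1 — column means:
  mean(X) = (7 + 4 + 6 + 5 + 2 + 2) / 6 = 26/6 = 4.3333
  mean(Y) = (1 + 4 + 5 + 2 + 5 + 6) / 6 = 23/6 = 3.8333

Step 2 — sample covariance S[i,j] = (1/(n-1)) · Σ_k (x_{k,i} - mean_i) · (x_{k,j} - mean_j), with n-1 = 5.
  S[X,X] = ((2.6667)·(2.6667) + (-0.3333)·(-0.3333) + (1.6667)·(1.6667) + (0.6667)·(0.6667) + (-2.3333)·(-2.3333) + (-2.3333)·(-2.3333)) / 5 = 21.3333/5 = 4.2667
  S[X,Y] = ((2.6667)·(-2.8333) + (-0.3333)·(0.1667) + (1.6667)·(1.1667) + (0.6667)·(-1.8333) + (-2.3333)·(1.1667) + (-2.3333)·(2.1667)) / 5 = -14.6667/5 = -2.9333
  S[Y,Y] = ((-2.8333)·(-2.8333) + (0.1667)·(0.1667) + (1.1667)·(1.1667) + (-1.8333)·(-1.8333) + (1.1667)·(1.1667) + (2.1667)·(2.1667)) / 5 = 18.8333/5 = 3.7667

S is symmetric (S[j,i] = S[i,j]). Assembling:

S = [[4.2667, -2.9333],
 [-2.9333, 3.7667]]


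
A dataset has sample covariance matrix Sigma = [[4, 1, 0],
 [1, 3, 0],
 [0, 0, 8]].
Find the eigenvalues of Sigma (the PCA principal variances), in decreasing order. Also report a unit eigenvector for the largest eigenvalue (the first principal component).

Step 1 — characteristic polynomial p(λ) = det(λI - Sigma) = λ³ - tr·λ² + c_1·λ - det, where tr = trace, c_1 = sum of the principal 2×2 minors, det = det(Sigma):
  tr = 4 + 3 + 8 = 15,
  c_1 = (4·3 - (1)²) + (4·8 - (0)²) + (3·8 - (0)²) = 11 + 32 + 24 = 67,
  det = 4·(3·8 - (0)²) - (1)·((1)·8 - (0)·(0)) + (0)·((1)·(0) - 3·(0)) = 4·(24) - (1)·(8) + (0)·(0) = 88.
  So p(λ) = λ³ - 15λ² + 67λ - 88.
Step 2 — look for an integer root (rational root theorem: any rational root is an integer divisor of 88). Testing λ = 8:
  p(8) = 512 - 960 + 536 - 88 = 0  ✓
  Dividing out (λ - 8): p(λ) = (λ - 8)(λ² - 7λ + 11).
Step 3 — remaining eigenvalues from the quadratic λ² - 7λ + 11 = 0:
  Δ = 7² - 4·11 = 49 - 44 = 5,  λ = (7 ± √5)/2 = (7 ± 2.2361)/2 ≈ 4.618 or 2.382.
  Sorted: λ_1 = 8,  λ_2 = 4.618,  λ_3 = 2.382  (check: sum = 15 = tr ✓).

Step 4 — unit eigenvector for λ_1 = 8: v spans the null space of (Sigma - λ_1 I), whose rows are
  r_1 = (-4, 1, 0),  r_2 = (1, -5, 0),  r_3 = (0, 0, 0).
  v is orthogonal to every row, so take v ∝ r_1 × r_2 = ((1)·(0) - (0)·(-5), (0)·(1) - (-4)·(0), (-4)·(-5) - (1)·(1)) = (0, 0, 19).
  Rescale (divide by 19): u = (0, 0, 1).
  ||u|| = √((0)² + (0)² + (1)²) = √(1) = 1,  v_1 = u/||u|| ≈ (0, 0, 1) (||v_1|| = 1).

λ_1 = 8,  λ_2 = 4.618,  λ_3 = 2.382;  v_1 ≈ (0, 0, 1)


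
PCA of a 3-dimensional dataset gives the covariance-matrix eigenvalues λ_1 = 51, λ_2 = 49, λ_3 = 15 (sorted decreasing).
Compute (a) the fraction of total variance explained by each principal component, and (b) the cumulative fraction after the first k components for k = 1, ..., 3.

Step 1 — total variance = trace(Sigma) = Σ λ_i = 51 + 49 + 15 = 115.

Step 2 — fraction explained by component i = λ_i / Σ λ:
  PC1: 51/115 = 0.4435
  PC2: 49/115 = 0.4261
  PC3: 15/115 = 0.1304

Step 3 — cumulative fraction after k components = (λ_1 + ... + λ_k) / Σ λ:
  k = 1: 51/115 = 0.4435
  k = 2: (51 + 49)/115 = 100/115 = 0.8696
  k = 3: (51 + 49 + 15)/115 = 115/115 = 1

Summary (fraction, with percent):

explained: PC1 0.4435 (44.35%), PC2 0.4261 (42.61%), PC3 0.1304 (13.04%);  cumulative: 0.4435, 0.8696, 1


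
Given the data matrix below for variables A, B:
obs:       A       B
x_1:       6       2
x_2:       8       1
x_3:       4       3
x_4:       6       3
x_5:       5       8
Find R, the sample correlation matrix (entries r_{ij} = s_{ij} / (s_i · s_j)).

Step 1 — column means:
  mean(A) = (6 + 8 + 4 + 6 + 5) / 5 = 29/5 = 5.8
  mean(B) = (2 + 1 + 3 + 3 + 8) / 5 = 17/5 = 3.4

Step 2 — sample variances and covariances s[i,j] = (1/(n-1)) · Σ_k (x_{k,i} - mean_i) · (x_{k,j} - mean_j), with n-1 = 4:
  s[A,A] = ((0.2)·(0.2) + (2.2)·(2.2) + (-1.8)·(-1.8) + (0.2)·(0.2) + (-0.8)·(-0.8)) / 4 = 8.8/4 = 2.2
  s[A,B] = ((0.2)·(-1.4) + (2.2)·(-2.4) + (-1.8)·(-0.4) + (0.2)·(-0.4) + (-0.8)·(4.6)) / 4 = -8.6/4 = -2.15
  s[B,B] = ((-1.4)·(-1.4) + (-2.4)·(-2.4) + (-0.4)·(-0.4) + (-0.4)·(-0.4) + (4.6)·(4.6)) / 4 = 29.2/4 = 7.3
  Sample standard deviations s_i = √(s[i,i]):
  s(A) = √(2.2) = 1.4832
  s(B) = √(7.3) = 2.7019

Step 3 — r_{ij} = s_{ij} / (s_i · s_j):
  r[A,A] = 1 (diagonal).
  r[A,B] = -2.15 / (1.4832 · 2.7019) = -2.15 / 4.0075 = -0.5365
  r[B,B] = 1 (diagonal).

R is symmetric with unit diagonal. Assembling:

R = [[1, -0.5365],
 [-0.5365, 1]]


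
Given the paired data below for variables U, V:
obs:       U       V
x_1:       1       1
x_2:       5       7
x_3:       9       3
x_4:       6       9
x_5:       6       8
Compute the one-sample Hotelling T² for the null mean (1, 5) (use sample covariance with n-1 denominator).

Step 1 — sample mean vector:
  mean(U) = (1 + 5 + 9 + 6 + 6) / 5 = 27/5 = 5.4
  mean(V) = (1 + 7 + 3 + 9 + 8) / 5 = 28/5 = 5.6
  x̄ = (5.4, 5.6),  deviation x̄ - mu_0 = (5.4, 5.6) - (1, 5) = (4.4, 0.6).

Step 2 — sample covariance matrix, S[i,j] = (1/(n-1)) · Σ_k (x_{k,i} - mean_i) · (x_{k,j} - mean_j), divisor n-1 = 4:
  S[U,U] = ((-4.4)·(-4.4) + (-0.4)·(-0.4) + (3.6)·(3.6) + (0.6)·(0.6) + (0.6)·(0.6)) / 4 = 33.2/4 = 8.3
  S[U,V] = ((-4.4)·(-4.6) + (-0.4)·(1.4) + (3.6)·(-2.6) + (0.6)·(3.4) + (0.6)·(2.4)) / 4 = 13.8/4 = 3.45
  S[V,V] = ((-4.6)·(-4.6) + (1.4)·(1.4) + (-2.6)·(-2.6) + (3.4)·(3.4) + (2.4)·(2.4)) / 4 = 47.2/4 = 11.8
  S = [[8.3, 3.45],
 [3.45, 11.8]].

Step 3 — invert S. det(S) = 8.3·11.8 - (3.45)² = 86.0375.
  S^{-1} = (1/det) · [[d, -b], [-b, a]] = [[0.1371, -0.0401],
 [-0.0401, 0.0965]].

Step 4 — quadratic form (x̄ - mu_0)^T · S^{-1} · (x̄ - mu_0):
  S^{-1} · (x̄ - mu_0) = (0.5794, -0.1186),
  (x̄ - mu_0)^T · [...] = (4.4)·(0.5794) + (0.6)·(-0.1186) = 2.4782.

Step 5 — scale by n: T² = 5 · 2.4782 = 12.3911.

T² ≈ 12.3911


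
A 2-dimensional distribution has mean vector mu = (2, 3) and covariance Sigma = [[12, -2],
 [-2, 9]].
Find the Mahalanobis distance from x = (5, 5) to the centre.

Step 1 — centre the observation: (x - mu) = (3, 2).

Step 2 — invert Sigma. det(Sigma) = 12·9 - (-2)² = 104.
  Sigma^{-1} = (1/det) · [[d, -b], [-b, a]] = [[0.0865, 0.0192],
 [0.0192, 0.1154]].

Step 3 — form the quadratic (x - mu)^T · Sigma^{-1} · (x - mu):
  Sigma^{-1} · (x - mu) = (0.2981, 0.2885).
  (x - mu)^T · [Sigma^{-1} · (x - mu)] = (3)·(0.2981) + (2)·(0.2885) = 1.4712.

Step 4 — take square root: d = √(1.4712) ≈ 1.2129.

d(x, mu) = √(1.4712) ≈ 1.2129


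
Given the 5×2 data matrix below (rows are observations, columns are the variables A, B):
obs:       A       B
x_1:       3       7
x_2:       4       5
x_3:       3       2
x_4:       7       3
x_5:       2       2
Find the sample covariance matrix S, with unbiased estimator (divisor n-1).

Step 1 — column means:
  mean(A) = (3 + 4 + 3 + 7 + 2) / 5 = 19/5 = 3.8
  mean(B) = (7 + 5 + 2 + 3 + 2) / 5 = 19/5 = 3.8

Step 2 — sample covariance S[i,j] = (1/(n-1)) · Σ_k (x_{k,i} - mean_i) · (x_{k,j} - mean_j), with n-1 = 4.
  S[A,A] = ((-0.8)·(-0.8) + (0.2)·(0.2) + (-0.8)·(-0.8) + (3.2)·(3.2) + (-1.8)·(-1.8)) / 4 = 14.8/4 = 3.7
  S[A,B] = ((-0.8)·(3.2) + (0.2)·(1.2) + (-0.8)·(-1.8) + (3.2)·(-0.8) + (-1.8)·(-1.8)) / 4 = -0.2/4 = -0.05
  S[B,B] = ((3.2)·(3.2) + (1.2)·(1.2) + (-1.8)·(-1.8) + (-0.8)·(-0.8) + (-1.8)·(-1.8)) / 4 = 18.8/4 = 4.7

S is symmetric (S[j,i] = S[i,j]). Assembling:

S = [[3.7, -0.05],
 [-0.05, 4.7]]


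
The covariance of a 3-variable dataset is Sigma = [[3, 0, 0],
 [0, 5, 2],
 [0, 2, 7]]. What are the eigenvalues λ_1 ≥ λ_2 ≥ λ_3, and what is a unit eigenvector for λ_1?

Step 1 — characteristic polynomial p(λ) = det(λI - Sigma) = λ³ - tr·λ² + c_1·λ - det, where tr = trace, c_1 = sum of the principal 2×2 minors, det = det(Sigma):
  tr = 3 + 5 + 7 = 15,
  c_1 = (3·5 - (0)²) + (3·7 - (0)²) + (5·7 - (2)²) = 15 + 21 + 31 = 67,
  det = 3·(5·7 - (2)²) - (0)·((0)·7 - (2)·(0)) + (0)·((0)·(2) - 5·(0)) = 3·(31) - (0)·(0) + (0)·(0) = 93.
  So p(λ) = λ³ - 15λ² + 67λ - 93.
Step 2 — look for an integer root (rational root theorem: any rational root is an integer divisor of 93). Testing λ = 3:
  p(3) = 27 - 135 + 201 - 93 = 0  ✓
  Dividing out (λ - 3): p(λ) = (λ - 3)(λ² - 12λ + 31).
Step 3 — remaining eigenvalues from the quadratic λ² - 12λ + 31 = 0:
  Δ = 12² - 4·31 = 144 - 124 = 20,  λ = (12 ± √20)/2 = (12 ± 4.4721)/2 ≈ 8.2361 or 3.7639.
  Sorted: λ_1 = 8.2361,  λ_2 = 3.7639,  λ_3 = 3  (check: sum = 15 = tr ✓).

Step 4 — unit eigenvector for λ_1 ≈ 8.2361: v spans the null space of (Sigma - λ_1 I), whose rows are
  r_1 = (-5.2361, 0, 0),  r_2 = (0, -3.2361, 2),  r_3 = (0, 2, -1.2361).
  v is orthogonal to every row, so take v ∝ r_1 × r_2 = ((0)·(2) - (0)·(-3.2361), (0)·(0) - (-5.2361)·(2), (-5.2361)·(-3.2361) - (0)·(0)) ≈ (0, 10.4721, 16.9443).
  Let u = (0, 10.4721, 16.9443).
  ||u|| = √((0)² + (10.4721)² + (16.9443)²) = √(396.774) ≈ 19.9192,  v_1 = u/||u|| ≈ (0, 0.5257, 0.8507) (||v_1|| = 1).

λ_1 = 8.2361,  λ_2 = 3.7639,  λ_3 = 3;  v_1 ≈ (0, 0.5257, 0.8507)


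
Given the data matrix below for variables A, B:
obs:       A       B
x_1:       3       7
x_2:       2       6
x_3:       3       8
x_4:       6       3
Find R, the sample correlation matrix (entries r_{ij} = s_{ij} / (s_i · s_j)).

Step 1 — column means:
  mean(A) = (3 + 2 + 3 + 6) / 4 = 14/4 = 3.5
  mean(B) = (7 + 6 + 8 + 3) / 4 = 24/4 = 6

Step 2 — sample variances and covariances s[i,j] = (1/(n-1)) · Σ_k (x_{k,i} - mean_i) · (x_{k,j} - mean_j), with n-1 = 3:
  s[A,A] = ((-0.5)·(-0.5) + (-1.5)·(-1.5) + (-0.5)·(-0.5) + (2.5)·(2.5)) / 3 = 9/3 = 3
  s[A,B] = ((-0.5)·(1) + (-1.5)·(0) + (-0.5)·(2) + (2.5)·(-3)) / 3 = -9/3 = -3
  s[B,B] = ((1)·(1) + (0)·(0) + (2)·(2) + (-3)·(-3)) / 3 = 14/3 = 4.6667
  Sample standard deviations s_i = √(s[i,i]):
  s(A) = √(3) = 1.7321
  s(B) = √(4.6667) = 2.1602

Step 3 — r_{ij} = s_{ij} / (s_i · s_j):
  r[A,A] = 1 (diagonal).
  r[A,B] = -3 / (1.7321 · 2.1602) = -3 / 3.7417 = -0.8018
  r[B,B] = 1 (diagonal).

R is symmetric with unit diagonal. Assembling:

R = [[1, -0.8018],
 [-0.8018, 1]]


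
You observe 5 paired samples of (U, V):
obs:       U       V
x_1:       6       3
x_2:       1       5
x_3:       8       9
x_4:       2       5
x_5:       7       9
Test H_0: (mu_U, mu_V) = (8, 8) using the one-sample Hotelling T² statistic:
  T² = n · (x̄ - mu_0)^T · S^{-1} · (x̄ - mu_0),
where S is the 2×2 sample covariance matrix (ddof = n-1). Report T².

Step 1 — sample mean vector:
  mean(U) = (6 + 1 + 8 + 2 + 7) / 5 = 24/5 = 4.8
  mean(V) = (3 + 5 + 9 + 5 + 9) / 5 = 31/5 = 6.2
  x̄ = (4.8, 6.2),  deviation x̄ - mu_0 = (4.8, 6.2) - (8, 8) = (-3.2, -1.8).

Step 2 — sample covariance matrix, S[i,j] = (1/(n-1)) · Σ_k (x_{k,i} - mean_i) · (x_{k,j} - mean_j), divisor n-1 = 4:
  S[U,U] = ((1.2)·(1.2) + (-3.8)·(-3.8) + (3.2)·(3.2) + (-2.8)·(-2.8) + (2.2)·(2.2)) / 4 = 38.8/4 = 9.7
  S[U,V] = ((1.2)·(-3.2) + (-3.8)·(-1.2) + (3.2)·(2.8) + (-2.8)·(-1.2) + (2.2)·(2.8)) / 4 = 19.2/4 = 4.8
  S[V,V] = ((-3.2)·(-3.2) + (-1.2)·(-1.2) + (2.8)·(2.8) + (-1.2)·(-1.2) + (2.8)·(2.8)) / 4 = 28.8/4 = 7.2
  S = [[9.7, 4.8],
 [4.8, 7.2]].

Step 3 — invert S. det(S) = 9.7·7.2 - (4.8)² = 46.8.
  S^{-1} = (1/det) · [[d, -b], [-b, a]] = [[0.1538, -0.1026],
 [-0.1026, 0.2073]].

Step 4 — quadratic form (x̄ - mu_0)^T · S^{-1} · (x̄ - mu_0):
  S^{-1} · (x̄ - mu_0) = (-0.3077, -0.0449),
  (x̄ - mu_0)^T · [...] = (-3.2)·(-0.3077) + (-1.8)·(-0.0449) = 1.0654.

Step 5 — scale by n: T² = 5 · 1.0654 = 5.3269.

T² ≈ 5.3269


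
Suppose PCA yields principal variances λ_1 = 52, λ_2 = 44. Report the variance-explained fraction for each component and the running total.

Step 1 — total variance = trace(Sigma) = Σ λ_i = 52 + 44 = 96.

Step 2 — fraction explained by component i = λ_i / Σ λ:
  PC1: 52/96 = 0.5417
  PC2: 44/96 = 0.4583

Step 3 — cumulative fraction after k components = (λ_1 + ... + λ_k) / Σ λ:
  k = 1: 52/96 = 0.5417
  k = 2: (52 + 44)/96 = 96/96 = 1

Summary (fraction, with percent):

explained: PC1 0.5417 (54.17%), PC2 0.4583 (45.83%);  cumulative: 0.5417, 1


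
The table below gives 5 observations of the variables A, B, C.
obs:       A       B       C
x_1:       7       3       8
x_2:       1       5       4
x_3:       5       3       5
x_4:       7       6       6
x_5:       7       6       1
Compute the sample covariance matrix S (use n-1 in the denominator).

Step 1 — column means:
  mean(A) = (7 + 1 + 5 + 7 + 7) / 5 = 27/5 = 5.4
  mean(B) = (3 + 5 + 3 + 6 + 6) / 5 = 23/5 = 4.6
  mean(C) = (8 + 4 + 5 + 6 + 1) / 5 = 24/5 = 4.8

Step 2 — sample covariance S[i,j] = (1/(n-1)) · Σ_k (x_{k,i} - mean_i) · (x_{k,j} - mean_j), with n-1 = 4.
  S[A,A] = ((1.6)·(1.6) + (-4.4)·(-4.4) + (-0.4)·(-0.4) + (1.6)·(1.6) + (1.6)·(1.6)) / 4 = 27.2/4 = 6.8
  S[A,B] = ((1.6)·(-1.6) + (-4.4)·(0.4) + (-0.4)·(-1.6) + (1.6)·(1.4) + (1.6)·(1.4)) / 4 = 0.8/4 = 0.2
  S[A,C] = ((1.6)·(3.2) + (-4.4)·(-0.8) + (-0.4)·(0.2) + (1.6)·(1.2) + (1.6)·(-3.8)) / 4 = 4.4/4 = 1.1
  S[B,B] = ((-1.6)·(-1.6) + (0.4)·(0.4) + (-1.6)·(-1.6) + (1.4)·(1.4) + (1.4)·(1.4)) / 4 = 9.2/4 = 2.3
  S[B,C] = ((-1.6)·(3.2) + (0.4)·(-0.8) + (-1.6)·(0.2) + (1.4)·(1.2) + (1.4)·(-3.8)) / 4 = -9.4/4 = -2.35
  S[C,C] = ((3.2)·(3.2) + (-0.8)·(-0.8) + (0.2)·(0.2) + (1.2)·(1.2) + (-3.8)·(-3.8)) / 4 = 26.8/4 = 6.7

S is symmetric (S[j,i] = S[i,j]). Assembling:

S = [[6.8, 0.2, 1.1],
 [0.2, 2.3, -2.35],
 [1.1, -2.35, 6.7]]


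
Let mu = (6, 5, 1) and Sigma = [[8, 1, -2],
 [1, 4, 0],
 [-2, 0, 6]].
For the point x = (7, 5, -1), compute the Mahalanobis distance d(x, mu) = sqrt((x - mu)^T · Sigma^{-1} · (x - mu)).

Step 1 — centre the observation: (x - mu) = (1, 0, -2).

Step 2 — invert Sigma (cofactor / det for 3×3, or solve directly):
  Sigma^{-1} = [[0.1412, -0.0353, 0.0471],
 [-0.0353, 0.2588, -0.0118],
 [0.0471, -0.0118, 0.1824]].

Step 3 — form the quadratic (x - mu)^T · Sigma^{-1} · (x - mu):
  Sigma^{-1} · (x - mu) = (0.0471, -0.0118, -0.3176).
  (x - mu)^T · [Sigma^{-1} · (x - mu)] = (1)·(0.0471) + (0)·(-0.0118) + (-2)·(-0.3176) = 0.6824.

Step 4 — take square root: d = √(0.6824) ≈ 0.826.

d(x, mu) = √(0.6824) ≈ 0.826


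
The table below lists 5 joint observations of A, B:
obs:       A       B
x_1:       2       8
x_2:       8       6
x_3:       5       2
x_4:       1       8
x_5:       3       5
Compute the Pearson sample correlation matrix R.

Step 1 — column means:
  mean(A) = (2 + 8 + 5 + 1 + 3) / 5 = 19/5 = 3.8
  mean(B) = (8 + 6 + 2 + 8 + 5) / 5 = 29/5 = 5.8

Step 2 — sample variances and covariances s[i,j] = (1/(n-1)) · Σ_k (x_{k,i} - mean_i) · (x_{k,j} - mean_j), with n-1 = 4:
  s[A,A] = ((-1.8)·(-1.8) + (4.2)·(4.2) + (1.2)·(1.2) + (-2.8)·(-2.8) + (-0.8)·(-0.8)) / 4 = 30.8/4 = 7.7
  s[A,B] = ((-1.8)·(2.2) + (4.2)·(0.2) + (1.2)·(-3.8) + (-2.8)·(2.2) + (-0.8)·(-0.8)) / 4 = -13.2/4 = -3.3
  s[B,B] = ((2.2)·(2.2) + (0.2)·(0.2) + (-3.8)·(-3.8) + (2.2)·(2.2) + (-0.8)·(-0.8)) / 4 = 24.8/4 = 6.2
  Sample standard deviations s_i = √(s[i,i]):
  s(A) = √(7.7) = 2.7749
  s(B) = √(6.2) = 2.49

Step 3 — r_{ij} = s_{ij} / (s_i · s_j):
  r[A,A] = 1 (diagonal).
  r[A,B] = -3.3 / (2.7749 · 2.49) = -3.3 / 6.9094 = -0.4776
  r[B,B] = 1 (diagonal).

R is symmetric with unit diagonal. Assembling:

R = [[1, -0.4776],
 [-0.4776, 1]]


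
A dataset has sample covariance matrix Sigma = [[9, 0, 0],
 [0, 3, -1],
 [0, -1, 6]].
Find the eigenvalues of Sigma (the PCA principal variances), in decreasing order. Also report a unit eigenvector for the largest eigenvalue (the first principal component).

Step 1 — characteristic polynomial p(λ) = det(λI - Sigma) = λ³ - tr·λ² + c_1·λ - det, where tr = trace, c_1 = sum of the principal 2×2 minors, det = det(Sigma):
  tr = 9 + 3 + 6 = 18,
  c_1 = (9·3 - (0)²) + (9·6 - (0)²) + (3·6 - (-1)²) = 27 + 54 + 17 = 98,
  det = 9·(3·6 - (-1)²) - (0)·((0)·6 - (-1)·(0)) + (0)·((0)·(-1) - 3·(0)) = 9·(17) - (0)·(0) + (0)·(0) = 153.
  So p(λ) = λ³ - 18λ² + 98λ - 153.
Step 2 — look for an integer root (rational root theorem: any rational root is an integer divisor of 153). Testing λ = 9:
  p(9) = 729 - 1458 + 882 - 153 = 0  ✓
  Dividing out (λ - 9): p(λ) = (λ - 9)(λ² - 9λ + 17).
Step 3 — remaining eigenvalues from the quadratic λ² - 9λ + 17 = 0:
  Δ = 9² - 4·17 = 81 - 68 = 13,  λ = (9 ± √13)/2 = (9 ± 3.6056)/2 ≈ 6.3028 or 2.6972.
  Sorted: λ_1 = 9,  λ_2 = 6.3028,  λ_3 = 2.6972  (check: sum = 18 = tr ✓).

Step 4 — unit eigenvector for λ_1 = 9: v spans the null space of (Sigma - λ_1 I), whose rows are
  r_1 = (0, 0, 0),  r_2 = (0, -6, -1),  r_3 = (0, -1, -3).
  v is orthogonal to every row, so take v ∝ r_2 × r_3 = ((-6)·(-3) - (-1)·(-1), (-1)·(0) - (0)·(-3), (0)·(-1) - (-6)·(0)) = (17, 0, 0).
  Rescale (divide by 17): u = (1, 0, 0).
  ||u|| = √((1)² + (0)² + (0)²) = √(1) = 1,  v_1 = u/||u|| ≈ (1, 0, 0) (||v_1|| = 1).

λ_1 = 9,  λ_2 = 6.3028,  λ_3 = 2.6972;  v_1 ≈ (1, 0, 0)


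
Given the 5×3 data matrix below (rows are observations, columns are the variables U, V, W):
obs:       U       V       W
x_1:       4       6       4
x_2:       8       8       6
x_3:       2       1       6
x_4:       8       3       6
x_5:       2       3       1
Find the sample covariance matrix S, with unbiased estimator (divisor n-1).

Step 1 — column means:
  mean(U) = (4 + 8 + 2 + 8 + 2) / 5 = 24/5 = 4.8
  mean(V) = (6 + 8 + 1 + 3 + 3) / 5 = 21/5 = 4.2
  mean(W) = (4 + 6 + 6 + 6 + 1) / 5 = 23/5 = 4.6

Step 2 — sample covariance S[i,j] = (1/(n-1)) · Σ_k (x_{k,i} - mean_i) · (x_{k,j} - mean_j), with n-1 = 4.
  S[U,U] = ((-0.8)·(-0.8) + (3.2)·(3.2) + (-2.8)·(-2.8) + (3.2)·(3.2) + (-2.8)·(-2.8)) / 4 = 36.8/4 = 9.2
  S[U,V] = ((-0.8)·(1.8) + (3.2)·(3.8) + (-2.8)·(-3.2) + (3.2)·(-1.2) + (-2.8)·(-1.2)) / 4 = 19.2/4 = 4.8
  S[U,W] = ((-0.8)·(-0.6) + (3.2)·(1.4) + (-2.8)·(1.4) + (3.2)·(1.4) + (-2.8)·(-3.6)) / 4 = 15.6/4 = 3.9
  S[V,V] = ((1.8)·(1.8) + (3.8)·(3.8) + (-3.2)·(-3.2) + (-1.2)·(-1.2) + (-1.2)·(-1.2)) / 4 = 30.8/4 = 7.7
  S[V,W] = ((1.8)·(-0.6) + (3.8)·(1.4) + (-3.2)·(1.4) + (-1.2)·(1.4) + (-1.2)·(-3.6)) / 4 = 2.4/4 = 0.6
  S[W,W] = ((-0.6)·(-0.6) + (1.4)·(1.4) + (1.4)·(1.4) + (1.4)·(1.4) + (-3.6)·(-3.6)) / 4 = 19.2/4 = 4.8

S is symmetric (S[j,i] = S[i,j]). Assembling:

S = [[9.2, 4.8, 3.9],
 [4.8, 7.7, 0.6],
 [3.9, 0.6, 4.8]]


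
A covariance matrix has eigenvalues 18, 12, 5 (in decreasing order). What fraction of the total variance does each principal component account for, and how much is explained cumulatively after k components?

Step 1 — total variance = trace(Sigma) = Σ λ_i = 18 + 12 + 5 = 35.

Step 2 — fraction explained by component i = λ_i / Σ λ:
  PC1: 18/35 = 0.5143
  PC2: 12/35 = 0.3429
  PC3: 5/35 = 0.1429

Step 3 — cumulative fraction after k components = (λ_1 + ... + λ_k) / Σ λ:
  k = 1: 18/35 = 0.5143
  k = 2: (18 + 12)/35 = 30/35 = 0.8571
  k = 3: (18 + 12 + 5)/35 = 35/35 = 1

Summary (fraction, with percent):

explained: PC1 0.5143 (51.43%), PC2 0.3429 (34.29%), PC3 0.1429 (14.29%);  cumulative: 0.5143, 0.8571, 1


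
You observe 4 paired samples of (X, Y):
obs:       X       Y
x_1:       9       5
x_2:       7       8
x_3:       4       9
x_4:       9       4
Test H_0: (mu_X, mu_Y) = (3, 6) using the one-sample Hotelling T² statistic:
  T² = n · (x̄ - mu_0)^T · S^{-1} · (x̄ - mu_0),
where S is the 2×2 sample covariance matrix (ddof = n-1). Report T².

Step 1 — sample mean vector:
  mean(X) = (9 + 7 + 4 + 9) / 4 = 29/4 = 7.25
  mean(Y) = (5 + 8 + 9 + 4) / 4 = 26/4 = 6.5
  x̄ = (7.25, 6.5),  deviation x̄ - mu_0 = (7.25, 6.5) - (3, 6) = (4.25, 0.5).

Step 2 — sample covariance matrix, S[i,j] = (1/(n-1)) · Σ_k (x_{k,i} - mean_i) · (x_{k,j} - mean_j), divisor n-1 = 3:
  S[X,X] = ((1.75)·(1.75) + (-0.25)·(-0.25) + (-3.25)·(-3.25) + (1.75)·(1.75)) / 3 = 16.75/3 = 5.5833
  S[X,Y] = ((1.75)·(-1.5) + (-0.25)·(1.5) + (-3.25)·(2.5) + (1.75)·(-2.5)) / 3 = -15.5/3 = -5.1667
  S[Y,Y] = ((-1.5)·(-1.5) + (1.5)·(1.5) + (2.5)·(2.5) + (-2.5)·(-2.5)) / 3 = 17/3 = 5.6667
  S = [[5.5833, -5.1667],
 [-5.1667, 5.6667]].

Step 3 — invert S. det(S) = 5.5833·5.6667 - (-5.1667)² = 4.9444.
  S^{-1} = (1/det) · [[d, -b], [-b, a]] = [[1.1461, 1.0449],
 [1.0449, 1.1292]].

Step 4 — quadratic form (x̄ - mu_0)^T · S^{-1} · (x̄ - mu_0):
  S^{-1} · (x̄ - mu_0) = (5.3933, 5.0056),
  (x̄ - mu_0)^T · [...] = (4.25)·(5.3933) + (0.5)·(5.0056) = 25.4242.

Step 5 — scale by n: T² = 4 · 25.4242 = 101.6966.

T² ≈ 101.6966


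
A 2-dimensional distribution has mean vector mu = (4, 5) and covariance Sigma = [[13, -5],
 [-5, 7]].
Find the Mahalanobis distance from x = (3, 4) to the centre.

Step 1 — centre the observation: (x - mu) = (-1, -1).

Step 2 — invert Sigma. det(Sigma) = 13·7 - (-5)² = 66.
  Sigma^{-1} = (1/det) · [[d, -b], [-b, a]] = [[0.1061, 0.0758],
 [0.0758, 0.197]].

Step 3 — form the quadratic (x - mu)^T · Sigma^{-1} · (x - mu):
  Sigma^{-1} · (x - mu) = (-0.1818, -0.2727).
  (x - mu)^T · [Sigma^{-1} · (x - mu)] = (-1)·(-0.1818) + (-1)·(-0.2727) = 0.4545.

Step 4 — take square root: d = √(0.4545) ≈ 0.6742.

d(x, mu) = √(0.4545) ≈ 0.6742


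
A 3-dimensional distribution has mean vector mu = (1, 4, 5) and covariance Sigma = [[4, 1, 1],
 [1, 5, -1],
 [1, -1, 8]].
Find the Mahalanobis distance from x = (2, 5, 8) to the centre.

Step 1 — centre the observation: (x - mu) = (1, 1, 3).

Step 2 — invert Sigma (cofactor / det for 3×3, or solve directly):
  Sigma^{-1} = [[0.2766, -0.0638, -0.0426],
 [-0.0638, 0.2199, 0.0355],
 [-0.0426, 0.0355, 0.1348]].

Step 3 — form the quadratic (x - mu)^T · Sigma^{-1} · (x - mu):
  Sigma^{-1} · (x - mu) = (0.0851, 0.2624, 0.3972).
  (x - mu)^T · [Sigma^{-1} · (x - mu)] = (1)·(0.0851) + (1)·(0.2624) + (3)·(0.3972) = 1.539.

Step 4 — take square root: d = √(1.539) ≈ 1.2406.

d(x, mu) = √(1.539) ≈ 1.2406


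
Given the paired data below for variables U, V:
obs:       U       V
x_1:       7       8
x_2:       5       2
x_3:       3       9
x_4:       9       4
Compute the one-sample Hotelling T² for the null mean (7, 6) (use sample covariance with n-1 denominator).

Step 1 — sample mean vector:
  mean(U) = (7 + 5 + 3 + 9) / 4 = 24/4 = 6
  mean(V) = (8 + 2 + 9 + 4) / 4 = 23/4 = 5.75
  x̄ = (6, 5.75),  deviation x̄ - mu_0 = (6, 5.75) - (7, 6) = (-1, -0.25).

Step 2 — sample covariance matrix, S[i,j] = (1/(n-1)) · Σ_k (x_{k,i} - mean_i) · (x_{k,j} - mean_j), divisor n-1 = 3:
  S[U,U] = ((1)·(1) + (-1)·(-1) + (-3)·(-3) + (3)·(3)) / 3 = 20/3 = 6.6667
  S[U,V] = ((1)·(2.25) + (-1)·(-3.75) + (-3)·(3.25) + (3)·(-1.75)) / 3 = -9/3 = -3
  S[V,V] = ((2.25)·(2.25) + (-3.75)·(-3.75) + (3.25)·(3.25) + (-1.75)·(-1.75)) / 3 = 32.75/3 = 10.9167
  S = [[6.6667, -3],
 [-3, 10.9167]].

Step 3 — invert S. det(S) = 6.6667·10.9167 - (-3)² = 63.7778.
  S^{-1} = (1/det) · [[d, -b], [-b, a]] = [[0.1712, 0.047],
 [0.047, 0.1045]].

Step 4 — quadratic form (x̄ - mu_0)^T · S^{-1} · (x̄ - mu_0):
  S^{-1} · (x̄ - mu_0) = (-0.1829, -0.0732),
  (x̄ - mu_0)^T · [...] = (-1)·(-0.1829) + (-0.25)·(-0.0732) = 0.2012.

Step 5 — scale by n: T² = 4 · 0.2012 = 0.8049.

T² ≈ 0.8049


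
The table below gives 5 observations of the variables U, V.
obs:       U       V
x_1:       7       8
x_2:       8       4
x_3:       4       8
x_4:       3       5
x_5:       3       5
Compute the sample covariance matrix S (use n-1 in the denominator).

Step 1 — column means:
  mean(U) = (7 + 8 + 4 + 3 + 3) / 5 = 25/5 = 5
  mean(V) = (8 + 4 + 8 + 5 + 5) / 5 = 30/5 = 6

Step 2 — sample covariance S[i,j] = (1/(n-1)) · Σ_k (x_{k,i} - mean_i) · (x_{k,j} - mean_j), with n-1 = 4.
  S[U,U] = ((2)·(2) + (3)·(3) + (-1)·(-1) + (-2)·(-2) + (-2)·(-2)) / 4 = 22/4 = 5.5
  S[U,V] = ((2)·(2) + (3)·(-2) + (-1)·(2) + (-2)·(-1) + (-2)·(-1)) / 4 = 0/4 = 0
  S[V,V] = ((2)·(2) + (-2)·(-2) + (2)·(2) + (-1)·(-1) + (-1)·(-1)) / 4 = 14/4 = 3.5

S is symmetric (S[j,i] = S[i,j]). Assembling:

S = [[5.5, 0],
 [0, 3.5]]


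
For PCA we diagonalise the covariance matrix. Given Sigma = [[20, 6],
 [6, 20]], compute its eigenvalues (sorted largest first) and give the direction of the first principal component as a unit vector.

Step 1 — characteristic polynomial of 2×2 Sigma:
  det(Sigma - λI) = λ² - trace · λ + det = 0.
  trace = 20 + 20 = 40, det = 20·20 - (6)² = 364.
Step 2 — discriminant:
  Δ = trace² - 4·det = 1600 - 1456 = 144.
Step 3 — eigenvalues:
  λ = (trace ± √Δ)/2 = (40 ± 12)/2,
  λ_1 = 26,  λ_2 = 14.

Step 4 — unit eigenvector for λ_1: solve (Sigma - λ_1 I)v = 0. First row:
  (20 - 26)·v_x + (6)·v_y = 0, i.e. (-6)·v_x + (6)·v_y = 0,
  so v ∝ (b, λ_1 - a) = (6, 6) = u.
  ||u|| = √((6)² + (6)²) = √(72) ≈ 8.4853,
  v_1 = u/||u|| ≈ (0.7071, 0.7071) (||v_1|| = 1).

λ_1 = 26,  λ_2 = 14;  v_1 ≈ (0.7071, 0.7071)


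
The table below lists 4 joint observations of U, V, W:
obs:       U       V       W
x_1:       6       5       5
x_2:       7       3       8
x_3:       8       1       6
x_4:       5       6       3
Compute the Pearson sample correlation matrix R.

Step 1 — column means:
  mean(U) = (6 + 7 + 8 + 5) / 4 = 26/4 = 6.5
  mean(V) = (5 + 3 + 1 + 6) / 4 = 15/4 = 3.75
  mean(W) = (5 + 8 + 6 + 3) / 4 = 22/4 = 5.5

Step 2 — sample variances and covariances s[i,j] = (1/(n-1)) · Σ_k (x_{k,i} - mean_i) · (x_{k,j} - mean_j), with n-1 = 3:
  s[U,U] = ((-0.5)·(-0.5) + (0.5)·(0.5) + (1.5)·(1.5) + (-1.5)·(-1.5)) / 3 = 5/3 = 1.6667
  s[U,V] = ((-0.5)·(1.25) + (0.5)·(-0.75) + (1.5)·(-2.75) + (-1.5)·(2.25)) / 3 = -8.5/3 = -2.8333
  s[U,W] = ((-0.5)·(-0.5) + (0.5)·(2.5) + (1.5)·(0.5) + (-1.5)·(-2.5)) / 3 = 6/3 = 2
  s[V,V] = ((1.25)·(1.25) + (-0.75)·(-0.75) + (-2.75)·(-2.75) + (2.25)·(2.25)) / 3 = 14.75/3 = 4.9167
  s[V,W] = ((1.25)·(-0.5) + (-0.75)·(2.5) + (-2.75)·(0.5) + (2.25)·(-2.5)) / 3 = -9.5/3 = -3.1667
  s[W,W] = ((-0.5)·(-0.5) + (2.5)·(2.5) + (0.5)·(0.5) + (-2.5)·(-2.5)) / 3 = 13/3 = 4.3333
  Sample standard deviations s_i = √(s[i,i]):
  s(U) = √(1.6667) = 1.291
  s(V) = √(4.9167) = 2.2174
  s(W) = √(4.3333) = 2.0817

Step 3 — r_{ij} = s_{ij} / (s_i · s_j):
  r[U,U] = 1 (diagonal).
  r[U,V] = -2.8333 / (1.291 · 2.2174) = -2.8333 / 2.8626 = -0.9898
  r[U,W] = 2 / (1.291 · 2.0817) = 2 / 2.6874 = 0.7442
  r[V,V] = 1 (diagonal).
  r[V,W] = -3.1667 / (2.2174 · 2.0817) = -3.1667 / 4.6158 = -0.6861
  r[W,W] = 1 (diagonal).

R is symmetric with unit diagonal. Assembling:

R = [[1, -0.9898, 0.7442],
 [-0.9898, 1, -0.6861],
 [0.7442, -0.6861, 1]]


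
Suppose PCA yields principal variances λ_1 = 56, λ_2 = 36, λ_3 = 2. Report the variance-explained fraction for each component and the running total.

Step 1 — total variance = trace(Sigma) = Σ λ_i = 56 + 36 + 2 = 94.

Step 2 — fraction explained by component i = λ_i / Σ λ:
  PC1: 56/94 = 0.5957
  PC2: 36/94 = 0.383
  PC3: 2/94 = 0.0213

Step 3 — cumulative fraction after k components = (λ_1 + ... + λ_k) / Σ λ:
  k = 1: 56/94 = 0.5957
  k = 2: (56 + 36)/94 = 92/94 = 0.9787
  k = 3: (56 + 36 + 2)/94 = 94/94 = 1

Summary (fraction, with percent):

explained: PC1 0.5957 (59.57%), PC2 0.383 (38.3%), PC3 0.0213 (2.13%);  cumulative: 0.5957, 0.9787, 1


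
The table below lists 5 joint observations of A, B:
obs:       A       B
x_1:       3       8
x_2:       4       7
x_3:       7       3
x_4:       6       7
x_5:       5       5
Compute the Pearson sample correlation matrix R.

Step 1 — column means:
  mean(A) = (3 + 4 + 7 + 6 + 5) / 5 = 25/5 = 5
  mean(B) = (8 + 7 + 3 + 7 + 5) / 5 = 30/5 = 6

Step 2 — sample variances and covariances s[i,j] = (1/(n-1)) · Σ_k (x_{k,i} - mean_i) · (x_{k,j} - mean_j), with n-1 = 4:
  s[A,A] = ((-2)·(-2) + (-1)·(-1) + (2)·(2) + (1)·(1) + (0)·(0)) / 4 = 10/4 = 2.5
  s[A,B] = ((-2)·(2) + (-1)·(1) + (2)·(-3) + (1)·(1) + (0)·(-1)) / 4 = -10/4 = -2.5
  s[B,B] = ((2)·(2) + (1)·(1) + (-3)·(-3) + (1)·(1) + (-1)·(-1)) / 4 = 16/4 = 4
  Sample standard deviations s_i = √(s[i,i]):
  s(A) = √(2.5) = 1.5811
  s(B) = √(4) = 2

Step 3 — r_{ij} = s_{ij} / (s_i · s_j):
  r[A,A] = 1 (diagonal).
  r[A,B] = -2.5 / (1.5811 · 2) = -2.5 / 3.1623 = -0.7906
  r[B,B] = 1 (diagonal).

R is symmetric with unit diagonal. Assembling:

R = [[1, -0.7906],
 [-0.7906, 1]]


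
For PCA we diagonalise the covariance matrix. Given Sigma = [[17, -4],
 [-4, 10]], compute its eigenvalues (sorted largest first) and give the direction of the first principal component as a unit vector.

Step 1 — characteristic polynomial of 2×2 Sigma:
  det(Sigma - λI) = λ² - trace · λ + det = 0.
  trace = 17 + 10 = 27, det = 17·10 - (-4)² = 154.
Step 2 — discriminant:
  Δ = trace² - 4·det = 729 - 616 = 113.
Step 3 — eigenvalues:
  λ = (trace ± √Δ)/2 = (27 ± 10.6301)/2,
  λ_1 = 18.8151,  λ_2 = 8.1849.

Step 4 — unit eigenvector for λ_1: solve (Sigma - λ_1 I)v = 0. First row:
  (17 - 18.8151)·v_x + (-4)·v_y = 0, i.e. (-1.8151)·v_x + (-4)·v_y = 0,
  so v ∝ (b, λ_1 - a) = (-4, 1.8151); multiply by -1 so the first entry is positive: u = (4, -1.8151).
  ||u|| = √((4)² + (-1.8151)²) = √(19.2945) ≈ 4.3925,
  v_1 = u/||u|| ≈ (0.9106, -0.4132) (||v_1|| = 1).

λ_1 = 18.8151,  λ_2 = 8.1849;  v_1 ≈ (0.9106, -0.4132)


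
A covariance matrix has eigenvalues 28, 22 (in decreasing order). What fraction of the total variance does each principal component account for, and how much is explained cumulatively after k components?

Step 1 — total variance = trace(Sigma) = Σ λ_i = 28 + 22 = 50.

Step 2 — fraction explained by component i = λ_i / Σ λ:
  PC1: 28/50 = 0.56
  PC2: 22/50 = 0.44

Step 3 — cumulative fraction after k components = (λ_1 + ... + λ_k) / Σ λ:
  k = 1: 28/50 = 0.56
  k = 2: (28 + 22)/50 = 50/50 = 1

Summary (fraction, with percent):

explained: PC1 0.56 (56%), PC2 0.44 (44%);  cumulative: 0.56, 1


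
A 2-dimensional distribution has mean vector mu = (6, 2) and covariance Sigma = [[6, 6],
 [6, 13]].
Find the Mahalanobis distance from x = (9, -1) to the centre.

Step 1 — centre the observation: (x - mu) = (3, -3).

Step 2 — invert Sigma. det(Sigma) = 6·13 - (6)² = 42.
  Sigma^{-1} = (1/det) · [[d, -b], [-b, a]] = [[0.3095, -0.1429],
 [-0.1429, 0.1429]].

Step 3 — form the quadratic (x - mu)^T · Sigma^{-1} · (x - mu):
  Sigma^{-1} · (x - mu) = (1.3571, -0.8571).
  (x - mu)^T · [Sigma^{-1} · (x - mu)] = (3)·(1.3571) + (-3)·(-0.8571) = 6.6429.

Step 4 — take square root: d = √(6.6429) ≈ 2.5774.

d(x, mu) = √(6.6429) ≈ 2.5774


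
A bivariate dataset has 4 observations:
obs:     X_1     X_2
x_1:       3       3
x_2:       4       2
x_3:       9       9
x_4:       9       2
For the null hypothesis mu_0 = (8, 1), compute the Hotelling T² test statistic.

Step 1 — sample mean vector:
  mean(X_1) = (3 + 4 + 9 + 9) / 4 = 25/4 = 6.25
  mean(X_2) = (3 + 2 + 9 + 2) / 4 = 16/4 = 4
  x̄ = (6.25, 4),  deviation x̄ - mu_0 = (6.25, 4) - (8, 1) = (-1.75, 3).

Step 2 — sample covariance matrix, S[i,j] = (1/(n-1)) · Σ_k (x_{k,i} - mean_i) · (x_{k,j} - mean_j), divisor n-1 = 3:
  S[X_1,X_1] = ((-3.25)·(-3.25) + (-2.25)·(-2.25) + (2.75)·(2.75) + (2.75)·(2.75)) / 3 = 30.75/3 = 10.25
  S[X_1,X_2] = ((-3.25)·(-1) + (-2.25)·(-2) + (2.75)·(5) + (2.75)·(-2)) / 3 = 16/3 = 5.3333
  S[X_2,X_2] = ((-1)·(-1) + (-2)·(-2) + (5)·(5) + (-2)·(-2)) / 3 = 34/3 = 11.3333
  S = [[10.25, 5.3333],
 [5.3333, 11.3333]].

Step 3 — invert S. det(S) = 10.25·11.3333 - (5.3333)² = 87.7222.
  S^{-1} = (1/det) · [[d, -b], [-b, a]] = [[0.1292, -0.0608],
 [-0.0608, 0.1168]].

Step 4 — quadratic form (x̄ - mu_0)^T · S^{-1} · (x̄ - mu_0):
  S^{-1} · (x̄ - mu_0) = (-0.4085, 0.4569),
  (x̄ - mu_0)^T · [...] = (-1.75)·(-0.4085) + (3)·(0.4569) = 2.0857.

Step 5 — scale by n: T² = 4 · 2.0857 = 8.3426.

T² ≈ 8.3426


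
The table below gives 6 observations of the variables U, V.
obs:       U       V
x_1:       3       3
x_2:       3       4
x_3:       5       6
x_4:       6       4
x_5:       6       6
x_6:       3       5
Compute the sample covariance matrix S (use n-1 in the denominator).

Step 1 — column means:
  mean(U) = (3 + 3 + 5 + 6 + 6 + 3) / 6 = 26/6 = 4.3333
  mean(V) = (3 + 4 + 6 + 4 + 6 + 5) / 6 = 28/6 = 4.6667

Step 2 — sample covariance S[i,j] = (1/(n-1)) · Σ_k (x_{k,i} - mean_i) · (x_{k,j} - mean_j), with n-1 = 5.
  S[U,U] = ((-1.3333)·(-1.3333) + (-1.3333)·(-1.3333) + (0.6667)·(0.6667) + (1.6667)·(1.6667) + (1.6667)·(1.6667) + (-1.3333)·(-1.3333)) / 5 = 11.3333/5 = 2.2667
  S[U,V] = ((-1.3333)·(-1.6667) + (-1.3333)·(-0.6667) + (0.6667)·(1.3333) + (1.6667)·(-0.6667) + (1.6667)·(1.3333) + (-1.3333)·(0.3333)) / 5 = 4.6667/5 = 0.9333
  S[V,V] = ((-1.6667)·(-1.6667) + (-0.6667)·(-0.6667) + (1.3333)·(1.3333) + (-0.6667)·(-0.6667) + (1.3333)·(1.3333) + (0.3333)·(0.3333)) / 5 = 7.3333/5 = 1.4667

S is symmetric (S[j,i] = S[i,j]). Assembling:

S = [[2.2667, 0.9333],
 [0.9333, 1.4667]]


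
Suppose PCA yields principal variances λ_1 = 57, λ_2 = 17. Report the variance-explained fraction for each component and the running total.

Step 1 — total variance = trace(Sigma) = Σ λ_i = 57 + 17 = 74.

Step 2 — fraction explained by component i = λ_i / Σ λ:
  PC1: 57/74 = 0.7703
  PC2: 17/74 = 0.2297

Step 3 — cumulative fraction after k components = (λ_1 + ... + λ_k) / Σ λ:
  k = 1: 57/74 = 0.7703
  k = 2: (57 + 17)/74 = 74/74 = 1

Summary (fraction, with percent):

explained: PC1 0.7703 (77.03%), PC2 0.2297 (22.97%);  cumulative: 0.7703, 1
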